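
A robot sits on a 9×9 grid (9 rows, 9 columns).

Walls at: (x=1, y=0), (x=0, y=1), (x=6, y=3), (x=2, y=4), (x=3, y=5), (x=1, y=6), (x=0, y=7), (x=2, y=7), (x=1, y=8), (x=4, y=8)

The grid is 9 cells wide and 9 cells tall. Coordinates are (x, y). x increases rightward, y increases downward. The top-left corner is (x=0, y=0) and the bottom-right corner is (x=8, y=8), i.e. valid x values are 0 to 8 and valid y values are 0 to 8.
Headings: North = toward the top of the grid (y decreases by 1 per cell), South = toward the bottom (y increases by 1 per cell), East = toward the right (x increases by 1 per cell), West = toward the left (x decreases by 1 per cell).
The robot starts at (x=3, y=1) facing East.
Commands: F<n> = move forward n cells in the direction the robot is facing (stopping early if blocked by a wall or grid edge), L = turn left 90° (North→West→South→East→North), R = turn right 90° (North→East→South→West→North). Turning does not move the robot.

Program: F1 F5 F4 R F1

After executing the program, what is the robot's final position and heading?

Start: (x=3, y=1), facing East
  F1: move forward 1, now at (x=4, y=1)
  F5: move forward 4/5 (blocked), now at (x=8, y=1)
  F4: move forward 0/4 (blocked), now at (x=8, y=1)
  R: turn right, now facing South
  F1: move forward 1, now at (x=8, y=2)
Final: (x=8, y=2), facing South

Answer: Final position: (x=8, y=2), facing South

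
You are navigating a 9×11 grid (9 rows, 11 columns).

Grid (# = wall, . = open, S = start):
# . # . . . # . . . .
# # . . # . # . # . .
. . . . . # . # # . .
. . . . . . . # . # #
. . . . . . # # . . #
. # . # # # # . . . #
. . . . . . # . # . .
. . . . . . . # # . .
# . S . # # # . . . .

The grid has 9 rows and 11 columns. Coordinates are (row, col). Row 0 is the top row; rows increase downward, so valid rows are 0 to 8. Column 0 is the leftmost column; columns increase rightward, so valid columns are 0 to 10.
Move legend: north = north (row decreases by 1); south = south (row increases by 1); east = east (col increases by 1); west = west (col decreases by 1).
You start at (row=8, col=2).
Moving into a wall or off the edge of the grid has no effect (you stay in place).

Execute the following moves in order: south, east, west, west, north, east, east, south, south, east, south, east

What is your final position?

Answer: Final position: (row=8, col=3)

Derivation:
Start: (row=8, col=2)
  south (south): blocked, stay at (row=8, col=2)
  east (east): (row=8, col=2) -> (row=8, col=3)
  west (west): (row=8, col=3) -> (row=8, col=2)
  west (west): (row=8, col=2) -> (row=8, col=1)
  north (north): (row=8, col=1) -> (row=7, col=1)
  east (east): (row=7, col=1) -> (row=7, col=2)
  east (east): (row=7, col=2) -> (row=7, col=3)
  south (south): (row=7, col=3) -> (row=8, col=3)
  south (south): blocked, stay at (row=8, col=3)
  east (east): blocked, stay at (row=8, col=3)
  south (south): blocked, stay at (row=8, col=3)
  east (east): blocked, stay at (row=8, col=3)
Final: (row=8, col=3)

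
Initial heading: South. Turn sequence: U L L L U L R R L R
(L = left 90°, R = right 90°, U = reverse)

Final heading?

Start: South
  U (U-turn (180°)) -> North
  L (left (90° counter-clockwise)) -> West
  L (left (90° counter-clockwise)) -> South
  L (left (90° counter-clockwise)) -> East
  U (U-turn (180°)) -> West
  L (left (90° counter-clockwise)) -> South
  R (right (90° clockwise)) -> West
  R (right (90° clockwise)) -> North
  L (left (90° counter-clockwise)) -> West
  R (right (90° clockwise)) -> North
Final: North

Answer: Final heading: North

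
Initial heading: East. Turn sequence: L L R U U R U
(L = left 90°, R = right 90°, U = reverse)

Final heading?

Answer: Final heading: West

Derivation:
Start: East
  L (left (90° counter-clockwise)) -> North
  L (left (90° counter-clockwise)) -> West
  R (right (90° clockwise)) -> North
  U (U-turn (180°)) -> South
  U (U-turn (180°)) -> North
  R (right (90° clockwise)) -> East
  U (U-turn (180°)) -> West
Final: West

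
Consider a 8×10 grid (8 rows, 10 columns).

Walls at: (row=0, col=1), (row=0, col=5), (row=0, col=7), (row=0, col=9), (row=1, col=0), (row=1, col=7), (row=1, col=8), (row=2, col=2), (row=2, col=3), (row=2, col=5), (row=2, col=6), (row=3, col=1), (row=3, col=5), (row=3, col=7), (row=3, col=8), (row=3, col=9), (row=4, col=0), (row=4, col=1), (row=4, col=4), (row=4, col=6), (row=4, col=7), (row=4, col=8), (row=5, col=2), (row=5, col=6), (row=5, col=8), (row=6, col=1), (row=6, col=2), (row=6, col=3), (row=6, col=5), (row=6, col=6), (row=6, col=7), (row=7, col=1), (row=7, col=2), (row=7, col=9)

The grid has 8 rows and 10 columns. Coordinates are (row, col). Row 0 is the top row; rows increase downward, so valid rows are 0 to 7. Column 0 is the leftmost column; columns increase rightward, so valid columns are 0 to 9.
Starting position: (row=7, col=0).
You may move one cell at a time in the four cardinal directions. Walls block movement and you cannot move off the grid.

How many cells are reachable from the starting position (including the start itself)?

BFS flood-fill from (row=7, col=0):
  Distance 0: (row=7, col=0)
  Distance 1: (row=6, col=0)
  Distance 2: (row=5, col=0)
  Distance 3: (row=5, col=1)
Total reachable: 4 (grid has 46 open cells total)

Answer: Reachable cells: 4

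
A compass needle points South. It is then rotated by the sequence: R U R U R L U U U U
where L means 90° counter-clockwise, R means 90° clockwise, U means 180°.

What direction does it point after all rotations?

Start: South
  R (right (90° clockwise)) -> West
  U (U-turn (180°)) -> East
  R (right (90° clockwise)) -> South
  U (U-turn (180°)) -> North
  R (right (90° clockwise)) -> East
  L (left (90° counter-clockwise)) -> North
  U (U-turn (180°)) -> South
  U (U-turn (180°)) -> North
  U (U-turn (180°)) -> South
  U (U-turn (180°)) -> North
Final: North

Answer: Final heading: North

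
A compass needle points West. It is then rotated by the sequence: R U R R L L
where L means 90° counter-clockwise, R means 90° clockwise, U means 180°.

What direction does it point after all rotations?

Start: West
  R (right (90° clockwise)) -> North
  U (U-turn (180°)) -> South
  R (right (90° clockwise)) -> West
  R (right (90° clockwise)) -> North
  L (left (90° counter-clockwise)) -> West
  L (left (90° counter-clockwise)) -> South
Final: South

Answer: Final heading: South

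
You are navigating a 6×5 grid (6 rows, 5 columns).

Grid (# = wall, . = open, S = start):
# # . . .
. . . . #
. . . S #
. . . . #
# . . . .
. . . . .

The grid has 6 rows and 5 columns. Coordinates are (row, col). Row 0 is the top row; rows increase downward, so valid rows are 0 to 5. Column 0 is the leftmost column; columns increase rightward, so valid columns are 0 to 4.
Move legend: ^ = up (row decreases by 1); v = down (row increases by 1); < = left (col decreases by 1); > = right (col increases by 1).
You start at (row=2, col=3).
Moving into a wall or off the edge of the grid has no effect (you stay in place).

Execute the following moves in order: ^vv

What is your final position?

Answer: Final position: (row=3, col=3)

Derivation:
Start: (row=2, col=3)
  ^ (up): (row=2, col=3) -> (row=1, col=3)
  v (down): (row=1, col=3) -> (row=2, col=3)
  v (down): (row=2, col=3) -> (row=3, col=3)
Final: (row=3, col=3)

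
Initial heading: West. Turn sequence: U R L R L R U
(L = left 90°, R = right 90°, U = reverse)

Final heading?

Answer: Final heading: North

Derivation:
Start: West
  U (U-turn (180°)) -> East
  R (right (90° clockwise)) -> South
  L (left (90° counter-clockwise)) -> East
  R (right (90° clockwise)) -> South
  L (left (90° counter-clockwise)) -> East
  R (right (90° clockwise)) -> South
  U (U-turn (180°)) -> North
Final: North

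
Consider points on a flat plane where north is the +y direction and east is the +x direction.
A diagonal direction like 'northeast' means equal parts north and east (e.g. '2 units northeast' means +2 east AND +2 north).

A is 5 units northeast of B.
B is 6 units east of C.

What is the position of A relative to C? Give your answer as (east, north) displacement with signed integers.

Place C at the origin (east=0, north=0).
  B is 6 units east of C: delta (east=+6, north=+0); B at (east=6, north=0).
  A is 5 units northeast of B: delta (east=+5, north=+5); A at (east=11, north=5).
Therefore A relative to C: (east=11, north=5).

Answer: A is at (east=11, north=5) relative to C.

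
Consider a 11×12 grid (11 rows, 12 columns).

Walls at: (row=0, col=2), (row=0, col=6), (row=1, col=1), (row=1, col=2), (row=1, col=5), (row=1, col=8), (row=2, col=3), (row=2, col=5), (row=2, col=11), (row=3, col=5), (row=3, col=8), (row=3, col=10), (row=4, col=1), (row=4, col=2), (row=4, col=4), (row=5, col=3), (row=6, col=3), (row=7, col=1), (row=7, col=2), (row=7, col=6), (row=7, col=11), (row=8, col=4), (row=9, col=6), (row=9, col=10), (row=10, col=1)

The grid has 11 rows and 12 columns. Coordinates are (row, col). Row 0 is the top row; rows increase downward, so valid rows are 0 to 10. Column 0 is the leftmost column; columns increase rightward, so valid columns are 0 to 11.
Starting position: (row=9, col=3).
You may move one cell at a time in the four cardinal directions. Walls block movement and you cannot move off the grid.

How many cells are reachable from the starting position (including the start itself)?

Answer: Reachable cells: 107

Derivation:
BFS flood-fill from (row=9, col=3):
  Distance 0: (row=9, col=3)
  Distance 1: (row=8, col=3), (row=9, col=2), (row=9, col=4), (row=10, col=3)
  Distance 2: (row=7, col=3), (row=8, col=2), (row=9, col=1), (row=9, col=5), (row=10, col=2), (row=10, col=4)
  Distance 3: (row=7, col=4), (row=8, col=1), (row=8, col=5), (row=9, col=0), (row=10, col=5)
  Distance 4: (row=6, col=4), (row=7, col=5), (row=8, col=0), (row=8, col=6), (row=10, col=0), (row=10, col=6)
  Distance 5: (row=5, col=4), (row=6, col=5), (row=7, col=0), (row=8, col=7), (row=10, col=7)
  Distance 6: (row=5, col=5), (row=6, col=0), (row=6, col=6), (row=7, col=7), (row=8, col=8), (row=9, col=7), (row=10, col=8)
  Distance 7: (row=4, col=5), (row=5, col=0), (row=5, col=6), (row=6, col=1), (row=6, col=7), (row=7, col=8), (row=8, col=9), (row=9, col=8), (row=10, col=9)
  Distance 8: (row=4, col=0), (row=4, col=6), (row=5, col=1), (row=5, col=7), (row=6, col=2), (row=6, col=8), (row=7, col=9), (row=8, col=10), (row=9, col=9), (row=10, col=10)
  Distance 9: (row=3, col=0), (row=3, col=6), (row=4, col=7), (row=5, col=2), (row=5, col=8), (row=6, col=9), (row=7, col=10), (row=8, col=11), (row=10, col=11)
  Distance 10: (row=2, col=0), (row=2, col=6), (row=3, col=1), (row=3, col=7), (row=4, col=8), (row=5, col=9), (row=6, col=10), (row=9, col=11)
  Distance 11: (row=1, col=0), (row=1, col=6), (row=2, col=1), (row=2, col=7), (row=3, col=2), (row=4, col=9), (row=5, col=10), (row=6, col=11)
  Distance 12: (row=0, col=0), (row=1, col=7), (row=2, col=2), (row=2, col=8), (row=3, col=3), (row=3, col=9), (row=4, col=10), (row=5, col=11)
  Distance 13: (row=0, col=1), (row=0, col=7), (row=2, col=9), (row=3, col=4), (row=4, col=3), (row=4, col=11)
  Distance 14: (row=0, col=8), (row=1, col=9), (row=2, col=4), (row=2, col=10), (row=3, col=11)
  Distance 15: (row=0, col=9), (row=1, col=4), (row=1, col=10)
  Distance 16: (row=0, col=4), (row=0, col=10), (row=1, col=3), (row=1, col=11)
  Distance 17: (row=0, col=3), (row=0, col=5), (row=0, col=11)
Total reachable: 107 (grid has 107 open cells total)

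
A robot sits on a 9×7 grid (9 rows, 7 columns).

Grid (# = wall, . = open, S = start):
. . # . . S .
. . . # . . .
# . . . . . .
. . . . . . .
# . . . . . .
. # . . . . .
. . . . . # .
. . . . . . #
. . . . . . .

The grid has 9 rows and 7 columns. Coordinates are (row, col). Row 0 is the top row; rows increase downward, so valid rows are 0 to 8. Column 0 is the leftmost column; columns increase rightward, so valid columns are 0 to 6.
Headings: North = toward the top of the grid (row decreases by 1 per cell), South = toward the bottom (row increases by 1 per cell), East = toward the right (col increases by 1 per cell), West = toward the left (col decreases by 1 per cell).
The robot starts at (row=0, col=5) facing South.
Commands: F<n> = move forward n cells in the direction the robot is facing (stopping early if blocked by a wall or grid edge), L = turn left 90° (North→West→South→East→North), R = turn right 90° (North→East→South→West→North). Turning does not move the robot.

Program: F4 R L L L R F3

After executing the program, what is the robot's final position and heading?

Start: (row=0, col=5), facing South
  F4: move forward 4, now at (row=4, col=5)
  R: turn right, now facing West
  L: turn left, now facing South
  L: turn left, now facing East
  L: turn left, now facing North
  R: turn right, now facing East
  F3: move forward 1/3 (blocked), now at (row=4, col=6)
Final: (row=4, col=6), facing East

Answer: Final position: (row=4, col=6), facing East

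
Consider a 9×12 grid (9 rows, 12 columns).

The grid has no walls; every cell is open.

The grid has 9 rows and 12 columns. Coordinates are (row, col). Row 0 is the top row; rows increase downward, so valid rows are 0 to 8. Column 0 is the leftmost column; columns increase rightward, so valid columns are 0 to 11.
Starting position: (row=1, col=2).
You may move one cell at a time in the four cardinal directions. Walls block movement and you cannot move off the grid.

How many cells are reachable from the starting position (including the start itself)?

BFS flood-fill from (row=1, col=2):
  Distance 0: (row=1, col=2)
  Distance 1: (row=0, col=2), (row=1, col=1), (row=1, col=3), (row=2, col=2)
  Distance 2: (row=0, col=1), (row=0, col=3), (row=1, col=0), (row=1, col=4), (row=2, col=1), (row=2, col=3), (row=3, col=2)
  Distance 3: (row=0, col=0), (row=0, col=4), (row=1, col=5), (row=2, col=0), (row=2, col=4), (row=3, col=1), (row=3, col=3), (row=4, col=2)
  Distance 4: (row=0, col=5), (row=1, col=6), (row=2, col=5), (row=3, col=0), (row=3, col=4), (row=4, col=1), (row=4, col=3), (row=5, col=2)
  Distance 5: (row=0, col=6), (row=1, col=7), (row=2, col=6), (row=3, col=5), (row=4, col=0), (row=4, col=4), (row=5, col=1), (row=5, col=3), (row=6, col=2)
  Distance 6: (row=0, col=7), (row=1, col=8), (row=2, col=7), (row=3, col=6), (row=4, col=5), (row=5, col=0), (row=5, col=4), (row=6, col=1), (row=6, col=3), (row=7, col=2)
  Distance 7: (row=0, col=8), (row=1, col=9), (row=2, col=8), (row=3, col=7), (row=4, col=6), (row=5, col=5), (row=6, col=0), (row=6, col=4), (row=7, col=1), (row=7, col=3), (row=8, col=2)
  Distance 8: (row=0, col=9), (row=1, col=10), (row=2, col=9), (row=3, col=8), (row=4, col=7), (row=5, col=6), (row=6, col=5), (row=7, col=0), (row=7, col=4), (row=8, col=1), (row=8, col=3)
  Distance 9: (row=0, col=10), (row=1, col=11), (row=2, col=10), (row=3, col=9), (row=4, col=8), (row=5, col=7), (row=6, col=6), (row=7, col=5), (row=8, col=0), (row=8, col=4)
  Distance 10: (row=0, col=11), (row=2, col=11), (row=3, col=10), (row=4, col=9), (row=5, col=8), (row=6, col=7), (row=7, col=6), (row=8, col=5)
  Distance 11: (row=3, col=11), (row=4, col=10), (row=5, col=9), (row=6, col=8), (row=7, col=7), (row=8, col=6)
  Distance 12: (row=4, col=11), (row=5, col=10), (row=6, col=9), (row=7, col=8), (row=8, col=7)
  Distance 13: (row=5, col=11), (row=6, col=10), (row=7, col=9), (row=8, col=8)
  Distance 14: (row=6, col=11), (row=7, col=10), (row=8, col=9)
  Distance 15: (row=7, col=11), (row=8, col=10)
  Distance 16: (row=8, col=11)
Total reachable: 108 (grid has 108 open cells total)

Answer: Reachable cells: 108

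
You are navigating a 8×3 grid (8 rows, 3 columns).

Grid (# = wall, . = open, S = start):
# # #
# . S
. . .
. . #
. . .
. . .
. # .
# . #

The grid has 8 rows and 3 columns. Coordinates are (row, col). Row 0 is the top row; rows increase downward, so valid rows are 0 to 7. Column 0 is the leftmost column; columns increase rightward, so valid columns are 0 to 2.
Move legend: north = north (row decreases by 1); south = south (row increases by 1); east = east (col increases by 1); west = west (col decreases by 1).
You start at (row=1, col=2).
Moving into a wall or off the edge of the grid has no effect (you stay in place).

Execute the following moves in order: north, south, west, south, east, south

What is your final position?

Answer: Final position: (row=4, col=1)

Derivation:
Start: (row=1, col=2)
  north (north): blocked, stay at (row=1, col=2)
  south (south): (row=1, col=2) -> (row=2, col=2)
  west (west): (row=2, col=2) -> (row=2, col=1)
  south (south): (row=2, col=1) -> (row=3, col=1)
  east (east): blocked, stay at (row=3, col=1)
  south (south): (row=3, col=1) -> (row=4, col=1)
Final: (row=4, col=1)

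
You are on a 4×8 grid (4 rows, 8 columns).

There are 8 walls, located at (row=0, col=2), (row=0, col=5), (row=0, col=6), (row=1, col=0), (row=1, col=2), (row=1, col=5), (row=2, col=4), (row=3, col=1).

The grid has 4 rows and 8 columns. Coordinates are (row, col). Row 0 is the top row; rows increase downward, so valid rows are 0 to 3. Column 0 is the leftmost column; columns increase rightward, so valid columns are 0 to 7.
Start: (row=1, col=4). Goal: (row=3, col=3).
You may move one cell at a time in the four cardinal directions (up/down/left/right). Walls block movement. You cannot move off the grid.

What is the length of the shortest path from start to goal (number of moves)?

BFS from (row=1, col=4) until reaching (row=3, col=3):
  Distance 0: (row=1, col=4)
  Distance 1: (row=0, col=4), (row=1, col=3)
  Distance 2: (row=0, col=3), (row=2, col=3)
  Distance 3: (row=2, col=2), (row=3, col=3)  <- goal reached here
One shortest path (3 moves): (row=1, col=4) -> (row=1, col=3) -> (row=2, col=3) -> (row=3, col=3)

Answer: Shortest path length: 3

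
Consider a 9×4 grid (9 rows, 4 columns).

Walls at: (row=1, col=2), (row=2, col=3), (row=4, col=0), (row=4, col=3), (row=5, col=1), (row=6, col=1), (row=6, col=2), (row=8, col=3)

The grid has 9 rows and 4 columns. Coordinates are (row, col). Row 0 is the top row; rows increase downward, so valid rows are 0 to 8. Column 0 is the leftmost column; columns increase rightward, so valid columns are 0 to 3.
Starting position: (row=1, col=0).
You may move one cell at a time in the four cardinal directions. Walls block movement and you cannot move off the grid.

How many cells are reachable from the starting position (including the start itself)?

BFS flood-fill from (row=1, col=0):
  Distance 0: (row=1, col=0)
  Distance 1: (row=0, col=0), (row=1, col=1), (row=2, col=0)
  Distance 2: (row=0, col=1), (row=2, col=1), (row=3, col=0)
  Distance 3: (row=0, col=2), (row=2, col=2), (row=3, col=1)
  Distance 4: (row=0, col=3), (row=3, col=2), (row=4, col=1)
  Distance 5: (row=1, col=3), (row=3, col=3), (row=4, col=2)
  Distance 6: (row=5, col=2)
  Distance 7: (row=5, col=3)
  Distance 8: (row=6, col=3)
  Distance 9: (row=7, col=3)
  Distance 10: (row=7, col=2)
  Distance 11: (row=7, col=1), (row=8, col=2)
  Distance 12: (row=7, col=0), (row=8, col=1)
  Distance 13: (row=6, col=0), (row=8, col=0)
  Distance 14: (row=5, col=0)
Total reachable: 28 (grid has 28 open cells total)

Answer: Reachable cells: 28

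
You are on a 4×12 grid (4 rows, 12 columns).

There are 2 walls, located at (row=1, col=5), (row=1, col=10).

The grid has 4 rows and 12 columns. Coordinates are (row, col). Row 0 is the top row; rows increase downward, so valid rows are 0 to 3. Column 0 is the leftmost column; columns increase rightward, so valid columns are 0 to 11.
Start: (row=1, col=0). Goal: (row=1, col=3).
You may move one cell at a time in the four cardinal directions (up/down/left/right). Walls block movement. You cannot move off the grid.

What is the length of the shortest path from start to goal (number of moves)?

BFS from (row=1, col=0) until reaching (row=1, col=3):
  Distance 0: (row=1, col=0)
  Distance 1: (row=0, col=0), (row=1, col=1), (row=2, col=0)
  Distance 2: (row=0, col=1), (row=1, col=2), (row=2, col=1), (row=3, col=0)
  Distance 3: (row=0, col=2), (row=1, col=3), (row=2, col=2), (row=3, col=1)  <- goal reached here
One shortest path (3 moves): (row=1, col=0) -> (row=1, col=1) -> (row=1, col=2) -> (row=1, col=3)

Answer: Shortest path length: 3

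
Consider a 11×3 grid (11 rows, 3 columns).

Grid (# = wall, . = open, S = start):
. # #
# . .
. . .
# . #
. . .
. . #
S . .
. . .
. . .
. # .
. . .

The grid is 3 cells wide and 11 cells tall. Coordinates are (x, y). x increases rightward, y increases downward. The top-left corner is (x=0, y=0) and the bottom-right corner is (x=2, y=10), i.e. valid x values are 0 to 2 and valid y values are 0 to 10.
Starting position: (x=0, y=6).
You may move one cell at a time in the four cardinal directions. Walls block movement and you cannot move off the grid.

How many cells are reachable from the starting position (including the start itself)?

BFS flood-fill from (x=0, y=6):
  Distance 0: (x=0, y=6)
  Distance 1: (x=0, y=5), (x=1, y=6), (x=0, y=7)
  Distance 2: (x=0, y=4), (x=1, y=5), (x=2, y=6), (x=1, y=7), (x=0, y=8)
  Distance 3: (x=1, y=4), (x=2, y=7), (x=1, y=8), (x=0, y=9)
  Distance 4: (x=1, y=3), (x=2, y=4), (x=2, y=8), (x=0, y=10)
  Distance 5: (x=1, y=2), (x=2, y=9), (x=1, y=10)
  Distance 6: (x=1, y=1), (x=0, y=2), (x=2, y=2), (x=2, y=10)
  Distance 7: (x=2, y=1)
Total reachable: 25 (grid has 26 open cells total)

Answer: Reachable cells: 25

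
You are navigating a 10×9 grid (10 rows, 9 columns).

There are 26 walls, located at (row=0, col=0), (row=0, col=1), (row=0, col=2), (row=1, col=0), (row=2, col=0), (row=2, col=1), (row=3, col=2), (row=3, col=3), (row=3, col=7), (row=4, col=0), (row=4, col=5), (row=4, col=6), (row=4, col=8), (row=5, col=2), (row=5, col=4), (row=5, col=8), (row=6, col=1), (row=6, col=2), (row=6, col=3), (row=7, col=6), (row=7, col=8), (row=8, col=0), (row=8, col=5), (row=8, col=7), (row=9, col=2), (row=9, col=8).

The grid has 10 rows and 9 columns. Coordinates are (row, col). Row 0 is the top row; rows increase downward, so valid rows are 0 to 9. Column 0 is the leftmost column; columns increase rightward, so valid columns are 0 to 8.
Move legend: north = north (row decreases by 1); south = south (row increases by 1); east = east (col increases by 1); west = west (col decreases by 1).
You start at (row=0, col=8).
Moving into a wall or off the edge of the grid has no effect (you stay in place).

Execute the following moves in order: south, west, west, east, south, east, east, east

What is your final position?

Start: (row=0, col=8)
  south (south): (row=0, col=8) -> (row=1, col=8)
  west (west): (row=1, col=8) -> (row=1, col=7)
  west (west): (row=1, col=7) -> (row=1, col=6)
  east (east): (row=1, col=6) -> (row=1, col=7)
  south (south): (row=1, col=7) -> (row=2, col=7)
  east (east): (row=2, col=7) -> (row=2, col=8)
  east (east): blocked, stay at (row=2, col=8)
  east (east): blocked, stay at (row=2, col=8)
Final: (row=2, col=8)

Answer: Final position: (row=2, col=8)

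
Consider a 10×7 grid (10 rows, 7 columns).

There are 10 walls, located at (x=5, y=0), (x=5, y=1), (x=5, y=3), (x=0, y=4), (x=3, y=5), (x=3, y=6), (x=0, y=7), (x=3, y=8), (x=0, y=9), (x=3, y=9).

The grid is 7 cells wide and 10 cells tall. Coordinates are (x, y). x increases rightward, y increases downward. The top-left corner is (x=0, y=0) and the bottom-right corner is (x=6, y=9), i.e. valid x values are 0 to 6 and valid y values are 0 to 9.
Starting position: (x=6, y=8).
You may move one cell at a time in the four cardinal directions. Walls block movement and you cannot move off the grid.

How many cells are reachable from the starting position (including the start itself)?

Answer: Reachable cells: 60

Derivation:
BFS flood-fill from (x=6, y=8):
  Distance 0: (x=6, y=8)
  Distance 1: (x=6, y=7), (x=5, y=8), (x=6, y=9)
  Distance 2: (x=6, y=6), (x=5, y=7), (x=4, y=8), (x=5, y=9)
  Distance 3: (x=6, y=5), (x=5, y=6), (x=4, y=7), (x=4, y=9)
  Distance 4: (x=6, y=4), (x=5, y=5), (x=4, y=6), (x=3, y=7)
  Distance 5: (x=6, y=3), (x=5, y=4), (x=4, y=5), (x=2, y=7)
  Distance 6: (x=6, y=2), (x=4, y=4), (x=2, y=6), (x=1, y=7), (x=2, y=8)
  Distance 7: (x=6, y=1), (x=5, y=2), (x=4, y=3), (x=3, y=4), (x=2, y=5), (x=1, y=6), (x=1, y=8), (x=2, y=9)
  Distance 8: (x=6, y=0), (x=4, y=2), (x=3, y=3), (x=2, y=4), (x=1, y=5), (x=0, y=6), (x=0, y=8), (x=1, y=9)
  Distance 9: (x=4, y=1), (x=3, y=2), (x=2, y=3), (x=1, y=4), (x=0, y=5)
  Distance 10: (x=4, y=0), (x=3, y=1), (x=2, y=2), (x=1, y=3)
  Distance 11: (x=3, y=0), (x=2, y=1), (x=1, y=2), (x=0, y=3)
  Distance 12: (x=2, y=0), (x=1, y=1), (x=0, y=2)
  Distance 13: (x=1, y=0), (x=0, y=1)
  Distance 14: (x=0, y=0)
Total reachable: 60 (grid has 60 open cells total)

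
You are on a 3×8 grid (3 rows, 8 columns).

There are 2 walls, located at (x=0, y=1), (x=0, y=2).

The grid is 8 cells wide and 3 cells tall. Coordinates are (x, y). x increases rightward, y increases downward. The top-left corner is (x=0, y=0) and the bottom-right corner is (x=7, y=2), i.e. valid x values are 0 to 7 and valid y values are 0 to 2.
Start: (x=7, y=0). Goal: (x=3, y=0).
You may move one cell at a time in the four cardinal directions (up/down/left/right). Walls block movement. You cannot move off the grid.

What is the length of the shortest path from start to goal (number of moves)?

BFS from (x=7, y=0) until reaching (x=3, y=0):
  Distance 0: (x=7, y=0)
  Distance 1: (x=6, y=0), (x=7, y=1)
  Distance 2: (x=5, y=0), (x=6, y=1), (x=7, y=2)
  Distance 3: (x=4, y=0), (x=5, y=1), (x=6, y=2)
  Distance 4: (x=3, y=0), (x=4, y=1), (x=5, y=2)  <- goal reached here
One shortest path (4 moves): (x=7, y=0) -> (x=6, y=0) -> (x=5, y=0) -> (x=4, y=0) -> (x=3, y=0)

Answer: Shortest path length: 4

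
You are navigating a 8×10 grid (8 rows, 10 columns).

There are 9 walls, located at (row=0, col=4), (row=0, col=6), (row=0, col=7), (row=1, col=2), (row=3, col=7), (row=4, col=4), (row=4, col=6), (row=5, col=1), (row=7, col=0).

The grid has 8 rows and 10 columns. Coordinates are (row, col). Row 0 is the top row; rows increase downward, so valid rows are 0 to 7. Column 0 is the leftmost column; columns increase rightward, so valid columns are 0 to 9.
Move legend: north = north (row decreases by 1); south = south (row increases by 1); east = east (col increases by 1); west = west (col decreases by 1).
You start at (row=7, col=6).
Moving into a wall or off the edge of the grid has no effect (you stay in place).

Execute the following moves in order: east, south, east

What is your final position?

Start: (row=7, col=6)
  east (east): (row=7, col=6) -> (row=7, col=7)
  south (south): blocked, stay at (row=7, col=7)
  east (east): (row=7, col=7) -> (row=7, col=8)
Final: (row=7, col=8)

Answer: Final position: (row=7, col=8)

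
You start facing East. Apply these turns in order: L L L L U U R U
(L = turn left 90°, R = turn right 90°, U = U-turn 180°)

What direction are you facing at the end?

Start: East
  L (left (90° counter-clockwise)) -> North
  L (left (90° counter-clockwise)) -> West
  L (left (90° counter-clockwise)) -> South
  L (left (90° counter-clockwise)) -> East
  U (U-turn (180°)) -> West
  U (U-turn (180°)) -> East
  R (right (90° clockwise)) -> South
  U (U-turn (180°)) -> North
Final: North

Answer: Final heading: North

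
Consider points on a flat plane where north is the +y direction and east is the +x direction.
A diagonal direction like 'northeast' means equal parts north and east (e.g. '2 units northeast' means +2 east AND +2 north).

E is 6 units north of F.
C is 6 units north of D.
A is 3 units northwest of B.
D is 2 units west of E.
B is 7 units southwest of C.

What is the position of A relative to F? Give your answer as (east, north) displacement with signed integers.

Place F at the origin (east=0, north=0).
  E is 6 units north of F: delta (east=+0, north=+6); E at (east=0, north=6).
  D is 2 units west of E: delta (east=-2, north=+0); D at (east=-2, north=6).
  C is 6 units north of D: delta (east=+0, north=+6); C at (east=-2, north=12).
  B is 7 units southwest of C: delta (east=-7, north=-7); B at (east=-9, north=5).
  A is 3 units northwest of B: delta (east=-3, north=+3); A at (east=-12, north=8).
Therefore A relative to F: (east=-12, north=8).

Answer: A is at (east=-12, north=8) relative to F.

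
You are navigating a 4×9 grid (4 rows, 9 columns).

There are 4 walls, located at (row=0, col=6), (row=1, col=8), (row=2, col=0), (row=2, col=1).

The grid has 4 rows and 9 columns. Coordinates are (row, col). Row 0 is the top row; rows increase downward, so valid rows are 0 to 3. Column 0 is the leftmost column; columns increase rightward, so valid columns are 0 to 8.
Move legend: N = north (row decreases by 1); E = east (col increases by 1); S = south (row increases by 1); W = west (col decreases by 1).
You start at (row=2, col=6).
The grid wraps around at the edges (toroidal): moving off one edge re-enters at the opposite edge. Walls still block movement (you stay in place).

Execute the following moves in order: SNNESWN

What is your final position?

Answer: Final position: (row=1, col=6)

Derivation:
Start: (row=2, col=6)
  S (south): (row=2, col=6) -> (row=3, col=6)
  N (north): (row=3, col=6) -> (row=2, col=6)
  N (north): (row=2, col=6) -> (row=1, col=6)
  E (east): (row=1, col=6) -> (row=1, col=7)
  S (south): (row=1, col=7) -> (row=2, col=7)
  W (west): (row=2, col=7) -> (row=2, col=6)
  N (north): (row=2, col=6) -> (row=1, col=6)
Final: (row=1, col=6)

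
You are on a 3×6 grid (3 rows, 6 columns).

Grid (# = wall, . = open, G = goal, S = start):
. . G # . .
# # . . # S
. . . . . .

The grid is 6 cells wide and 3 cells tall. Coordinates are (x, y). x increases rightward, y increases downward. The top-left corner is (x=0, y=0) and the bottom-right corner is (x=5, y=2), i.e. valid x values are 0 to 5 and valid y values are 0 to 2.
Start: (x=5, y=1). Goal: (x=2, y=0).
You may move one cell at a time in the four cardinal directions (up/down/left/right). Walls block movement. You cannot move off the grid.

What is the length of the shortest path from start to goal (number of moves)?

BFS from (x=5, y=1) until reaching (x=2, y=0):
  Distance 0: (x=5, y=1)
  Distance 1: (x=5, y=0), (x=5, y=2)
  Distance 2: (x=4, y=0), (x=4, y=2)
  Distance 3: (x=3, y=2)
  Distance 4: (x=3, y=1), (x=2, y=2)
  Distance 5: (x=2, y=1), (x=1, y=2)
  Distance 6: (x=2, y=0), (x=0, y=2)  <- goal reached here
One shortest path (6 moves): (x=5, y=1) -> (x=5, y=2) -> (x=4, y=2) -> (x=3, y=2) -> (x=2, y=2) -> (x=2, y=1) -> (x=2, y=0)

Answer: Shortest path length: 6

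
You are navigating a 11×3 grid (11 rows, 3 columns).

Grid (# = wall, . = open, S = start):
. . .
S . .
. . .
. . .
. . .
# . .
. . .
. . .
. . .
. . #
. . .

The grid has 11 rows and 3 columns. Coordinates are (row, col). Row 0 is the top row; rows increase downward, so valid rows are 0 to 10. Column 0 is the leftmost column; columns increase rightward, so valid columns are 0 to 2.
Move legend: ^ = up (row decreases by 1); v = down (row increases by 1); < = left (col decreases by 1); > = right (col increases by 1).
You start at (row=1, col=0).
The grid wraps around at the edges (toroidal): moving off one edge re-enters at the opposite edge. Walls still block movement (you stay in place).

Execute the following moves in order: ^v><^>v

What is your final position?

Start: (row=1, col=0)
  ^ (up): (row=1, col=0) -> (row=0, col=0)
  v (down): (row=0, col=0) -> (row=1, col=0)
  > (right): (row=1, col=0) -> (row=1, col=1)
  < (left): (row=1, col=1) -> (row=1, col=0)
  ^ (up): (row=1, col=0) -> (row=0, col=0)
  > (right): (row=0, col=0) -> (row=0, col=1)
  v (down): (row=0, col=1) -> (row=1, col=1)
Final: (row=1, col=1)

Answer: Final position: (row=1, col=1)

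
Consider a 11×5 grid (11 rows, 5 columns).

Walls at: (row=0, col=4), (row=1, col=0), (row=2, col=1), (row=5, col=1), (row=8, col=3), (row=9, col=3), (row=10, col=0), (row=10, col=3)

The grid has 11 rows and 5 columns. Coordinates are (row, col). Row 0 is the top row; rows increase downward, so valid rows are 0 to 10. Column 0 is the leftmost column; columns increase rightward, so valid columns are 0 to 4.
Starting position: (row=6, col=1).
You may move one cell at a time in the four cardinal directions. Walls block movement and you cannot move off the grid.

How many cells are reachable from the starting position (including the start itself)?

Answer: Reachable cells: 47

Derivation:
BFS flood-fill from (row=6, col=1):
  Distance 0: (row=6, col=1)
  Distance 1: (row=6, col=0), (row=6, col=2), (row=7, col=1)
  Distance 2: (row=5, col=0), (row=5, col=2), (row=6, col=3), (row=7, col=0), (row=7, col=2), (row=8, col=1)
  Distance 3: (row=4, col=0), (row=4, col=2), (row=5, col=3), (row=6, col=4), (row=7, col=3), (row=8, col=0), (row=8, col=2), (row=9, col=1)
  Distance 4: (row=3, col=0), (row=3, col=2), (row=4, col=1), (row=4, col=3), (row=5, col=4), (row=7, col=4), (row=9, col=0), (row=9, col=2), (row=10, col=1)
  Distance 5: (row=2, col=0), (row=2, col=2), (row=3, col=1), (row=3, col=3), (row=4, col=4), (row=8, col=4), (row=10, col=2)
  Distance 6: (row=1, col=2), (row=2, col=3), (row=3, col=4), (row=9, col=4)
  Distance 7: (row=0, col=2), (row=1, col=1), (row=1, col=3), (row=2, col=4), (row=10, col=4)
  Distance 8: (row=0, col=1), (row=0, col=3), (row=1, col=4)
  Distance 9: (row=0, col=0)
Total reachable: 47 (grid has 47 open cells total)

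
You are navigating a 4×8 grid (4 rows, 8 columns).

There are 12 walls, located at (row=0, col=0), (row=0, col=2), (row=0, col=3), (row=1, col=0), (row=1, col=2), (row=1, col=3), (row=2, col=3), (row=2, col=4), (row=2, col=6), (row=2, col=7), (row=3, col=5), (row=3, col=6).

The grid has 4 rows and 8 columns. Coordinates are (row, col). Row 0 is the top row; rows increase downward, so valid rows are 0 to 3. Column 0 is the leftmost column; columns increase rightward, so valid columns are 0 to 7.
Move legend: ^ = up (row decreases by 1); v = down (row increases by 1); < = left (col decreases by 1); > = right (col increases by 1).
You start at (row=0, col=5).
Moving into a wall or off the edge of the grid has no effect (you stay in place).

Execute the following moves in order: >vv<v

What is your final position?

Answer: Final position: (row=2, col=5)

Derivation:
Start: (row=0, col=5)
  > (right): (row=0, col=5) -> (row=0, col=6)
  v (down): (row=0, col=6) -> (row=1, col=6)
  v (down): blocked, stay at (row=1, col=6)
  < (left): (row=1, col=6) -> (row=1, col=5)
  v (down): (row=1, col=5) -> (row=2, col=5)
Final: (row=2, col=5)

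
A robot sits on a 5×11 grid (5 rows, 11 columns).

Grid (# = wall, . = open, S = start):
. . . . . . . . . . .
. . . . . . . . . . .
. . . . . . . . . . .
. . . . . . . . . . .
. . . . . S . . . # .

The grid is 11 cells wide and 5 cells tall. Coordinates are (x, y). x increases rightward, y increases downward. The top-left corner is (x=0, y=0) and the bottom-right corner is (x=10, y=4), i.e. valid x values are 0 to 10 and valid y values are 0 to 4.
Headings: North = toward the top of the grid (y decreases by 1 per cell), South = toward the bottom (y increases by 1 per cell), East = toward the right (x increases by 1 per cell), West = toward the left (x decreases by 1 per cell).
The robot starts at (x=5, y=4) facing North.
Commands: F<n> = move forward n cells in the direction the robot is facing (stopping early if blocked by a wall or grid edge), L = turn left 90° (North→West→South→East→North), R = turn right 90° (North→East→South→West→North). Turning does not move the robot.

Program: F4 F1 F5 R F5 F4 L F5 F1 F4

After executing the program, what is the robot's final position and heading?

Start: (x=5, y=4), facing North
  F4: move forward 4, now at (x=5, y=0)
  F1: move forward 0/1 (blocked), now at (x=5, y=0)
  F5: move forward 0/5 (blocked), now at (x=5, y=0)
  R: turn right, now facing East
  F5: move forward 5, now at (x=10, y=0)
  F4: move forward 0/4 (blocked), now at (x=10, y=0)
  L: turn left, now facing North
  F5: move forward 0/5 (blocked), now at (x=10, y=0)
  F1: move forward 0/1 (blocked), now at (x=10, y=0)
  F4: move forward 0/4 (blocked), now at (x=10, y=0)
Final: (x=10, y=0), facing North

Answer: Final position: (x=10, y=0), facing North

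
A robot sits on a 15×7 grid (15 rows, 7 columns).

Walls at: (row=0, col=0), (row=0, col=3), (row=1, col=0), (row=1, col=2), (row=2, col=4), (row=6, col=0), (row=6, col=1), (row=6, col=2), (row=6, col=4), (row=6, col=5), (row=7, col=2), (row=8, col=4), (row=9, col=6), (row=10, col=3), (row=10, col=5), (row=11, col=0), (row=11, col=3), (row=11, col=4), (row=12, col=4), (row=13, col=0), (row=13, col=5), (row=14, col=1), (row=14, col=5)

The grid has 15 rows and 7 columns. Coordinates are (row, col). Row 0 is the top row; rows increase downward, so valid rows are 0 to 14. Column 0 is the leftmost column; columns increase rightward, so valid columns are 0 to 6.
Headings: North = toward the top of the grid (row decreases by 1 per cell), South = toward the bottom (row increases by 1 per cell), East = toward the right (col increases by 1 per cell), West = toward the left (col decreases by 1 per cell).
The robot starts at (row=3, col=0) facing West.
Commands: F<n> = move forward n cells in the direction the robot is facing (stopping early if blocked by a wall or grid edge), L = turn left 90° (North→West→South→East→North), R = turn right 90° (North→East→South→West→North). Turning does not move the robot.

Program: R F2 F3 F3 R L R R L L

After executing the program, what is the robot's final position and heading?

Start: (row=3, col=0), facing West
  R: turn right, now facing North
  F2: move forward 1/2 (blocked), now at (row=2, col=0)
  F3: move forward 0/3 (blocked), now at (row=2, col=0)
  F3: move forward 0/3 (blocked), now at (row=2, col=0)
  R: turn right, now facing East
  L: turn left, now facing North
  R: turn right, now facing East
  R: turn right, now facing South
  L: turn left, now facing East
  L: turn left, now facing North
Final: (row=2, col=0), facing North

Answer: Final position: (row=2, col=0), facing North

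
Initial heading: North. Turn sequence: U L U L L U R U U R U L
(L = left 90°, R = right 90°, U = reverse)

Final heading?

Start: North
  U (U-turn (180°)) -> South
  L (left (90° counter-clockwise)) -> East
  U (U-turn (180°)) -> West
  L (left (90° counter-clockwise)) -> South
  L (left (90° counter-clockwise)) -> East
  U (U-turn (180°)) -> West
  R (right (90° clockwise)) -> North
  U (U-turn (180°)) -> South
  U (U-turn (180°)) -> North
  R (right (90° clockwise)) -> East
  U (U-turn (180°)) -> West
  L (left (90° counter-clockwise)) -> South
Final: South

Answer: Final heading: South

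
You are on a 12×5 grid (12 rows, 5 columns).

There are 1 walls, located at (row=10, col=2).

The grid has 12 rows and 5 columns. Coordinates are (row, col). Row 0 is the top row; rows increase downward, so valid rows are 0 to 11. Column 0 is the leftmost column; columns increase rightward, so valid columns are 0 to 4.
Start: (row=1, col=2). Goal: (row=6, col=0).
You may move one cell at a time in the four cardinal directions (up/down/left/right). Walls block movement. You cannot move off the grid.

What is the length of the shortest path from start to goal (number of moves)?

Answer: Shortest path length: 7

Derivation:
BFS from (row=1, col=2) until reaching (row=6, col=0):
  Distance 0: (row=1, col=2)
  Distance 1: (row=0, col=2), (row=1, col=1), (row=1, col=3), (row=2, col=2)
  Distance 2: (row=0, col=1), (row=0, col=3), (row=1, col=0), (row=1, col=4), (row=2, col=1), (row=2, col=3), (row=3, col=2)
  Distance 3: (row=0, col=0), (row=0, col=4), (row=2, col=0), (row=2, col=4), (row=3, col=1), (row=3, col=3), (row=4, col=2)
  Distance 4: (row=3, col=0), (row=3, col=4), (row=4, col=1), (row=4, col=3), (row=5, col=2)
  Distance 5: (row=4, col=0), (row=4, col=4), (row=5, col=1), (row=5, col=3), (row=6, col=2)
  Distance 6: (row=5, col=0), (row=5, col=4), (row=6, col=1), (row=6, col=3), (row=7, col=2)
  Distance 7: (row=6, col=0), (row=6, col=4), (row=7, col=1), (row=7, col=3), (row=8, col=2)  <- goal reached here
One shortest path (7 moves): (row=1, col=2) -> (row=1, col=1) -> (row=1, col=0) -> (row=2, col=0) -> (row=3, col=0) -> (row=4, col=0) -> (row=5, col=0) -> (row=6, col=0)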